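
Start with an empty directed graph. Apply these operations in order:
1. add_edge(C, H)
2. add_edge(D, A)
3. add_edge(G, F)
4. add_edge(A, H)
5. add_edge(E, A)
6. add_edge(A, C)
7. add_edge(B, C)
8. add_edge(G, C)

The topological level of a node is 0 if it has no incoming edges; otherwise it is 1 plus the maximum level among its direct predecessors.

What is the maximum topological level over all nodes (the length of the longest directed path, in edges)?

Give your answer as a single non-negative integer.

Op 1: add_edge(C, H). Edges now: 1
Op 2: add_edge(D, A). Edges now: 2
Op 3: add_edge(G, F). Edges now: 3
Op 4: add_edge(A, H). Edges now: 4
Op 5: add_edge(E, A). Edges now: 5
Op 6: add_edge(A, C). Edges now: 6
Op 7: add_edge(B, C). Edges now: 7
Op 8: add_edge(G, C). Edges now: 8
Compute levels (Kahn BFS):
  sources (in-degree 0): B, D, E, G
  process B: level=0
    B->C: in-degree(C)=2, level(C)>=1
  process D: level=0
    D->A: in-degree(A)=1, level(A)>=1
  process E: level=0
    E->A: in-degree(A)=0, level(A)=1, enqueue
  process G: level=0
    G->C: in-degree(C)=1, level(C)>=1
    G->F: in-degree(F)=0, level(F)=1, enqueue
  process A: level=1
    A->C: in-degree(C)=0, level(C)=2, enqueue
    A->H: in-degree(H)=1, level(H)>=2
  process F: level=1
  process C: level=2
    C->H: in-degree(H)=0, level(H)=3, enqueue
  process H: level=3
All levels: A:1, B:0, C:2, D:0, E:0, F:1, G:0, H:3
max level = 3

Answer: 3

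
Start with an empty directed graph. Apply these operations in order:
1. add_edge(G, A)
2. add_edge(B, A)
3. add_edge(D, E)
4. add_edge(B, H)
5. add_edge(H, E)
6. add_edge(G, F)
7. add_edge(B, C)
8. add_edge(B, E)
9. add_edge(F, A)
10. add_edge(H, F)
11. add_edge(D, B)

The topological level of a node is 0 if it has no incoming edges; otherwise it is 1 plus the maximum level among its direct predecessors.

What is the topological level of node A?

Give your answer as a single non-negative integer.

Op 1: add_edge(G, A). Edges now: 1
Op 2: add_edge(B, A). Edges now: 2
Op 3: add_edge(D, E). Edges now: 3
Op 4: add_edge(B, H). Edges now: 4
Op 5: add_edge(H, E). Edges now: 5
Op 6: add_edge(G, F). Edges now: 6
Op 7: add_edge(B, C). Edges now: 7
Op 8: add_edge(B, E). Edges now: 8
Op 9: add_edge(F, A). Edges now: 9
Op 10: add_edge(H, F). Edges now: 10
Op 11: add_edge(D, B). Edges now: 11
Compute levels (Kahn BFS):
  sources (in-degree 0): D, G
  process D: level=0
    D->B: in-degree(B)=0, level(B)=1, enqueue
    D->E: in-degree(E)=2, level(E)>=1
  process G: level=0
    G->A: in-degree(A)=2, level(A)>=1
    G->F: in-degree(F)=1, level(F)>=1
  process B: level=1
    B->A: in-degree(A)=1, level(A)>=2
    B->C: in-degree(C)=0, level(C)=2, enqueue
    B->E: in-degree(E)=1, level(E)>=2
    B->H: in-degree(H)=0, level(H)=2, enqueue
  process C: level=2
  process H: level=2
    H->E: in-degree(E)=0, level(E)=3, enqueue
    H->F: in-degree(F)=0, level(F)=3, enqueue
  process E: level=3
  process F: level=3
    F->A: in-degree(A)=0, level(A)=4, enqueue
  process A: level=4
All levels: A:4, B:1, C:2, D:0, E:3, F:3, G:0, H:2
level(A) = 4

Answer: 4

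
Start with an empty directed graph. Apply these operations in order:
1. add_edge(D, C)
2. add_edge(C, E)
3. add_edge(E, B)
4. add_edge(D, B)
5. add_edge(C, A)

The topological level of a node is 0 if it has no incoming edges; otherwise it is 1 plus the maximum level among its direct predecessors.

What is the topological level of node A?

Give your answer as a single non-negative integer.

Answer: 2

Derivation:
Op 1: add_edge(D, C). Edges now: 1
Op 2: add_edge(C, E). Edges now: 2
Op 3: add_edge(E, B). Edges now: 3
Op 4: add_edge(D, B). Edges now: 4
Op 5: add_edge(C, A). Edges now: 5
Compute levels (Kahn BFS):
  sources (in-degree 0): D
  process D: level=0
    D->B: in-degree(B)=1, level(B)>=1
    D->C: in-degree(C)=0, level(C)=1, enqueue
  process C: level=1
    C->A: in-degree(A)=0, level(A)=2, enqueue
    C->E: in-degree(E)=0, level(E)=2, enqueue
  process A: level=2
  process E: level=2
    E->B: in-degree(B)=0, level(B)=3, enqueue
  process B: level=3
All levels: A:2, B:3, C:1, D:0, E:2
level(A) = 2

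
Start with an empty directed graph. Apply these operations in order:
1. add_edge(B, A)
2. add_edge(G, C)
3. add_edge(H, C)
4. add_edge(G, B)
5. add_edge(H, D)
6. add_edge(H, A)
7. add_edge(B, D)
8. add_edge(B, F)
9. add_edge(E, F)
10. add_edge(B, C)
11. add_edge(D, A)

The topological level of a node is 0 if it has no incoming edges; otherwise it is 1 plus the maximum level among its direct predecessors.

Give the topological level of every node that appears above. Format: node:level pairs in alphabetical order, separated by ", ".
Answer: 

Op 1: add_edge(B, A). Edges now: 1
Op 2: add_edge(G, C). Edges now: 2
Op 3: add_edge(H, C). Edges now: 3
Op 4: add_edge(G, B). Edges now: 4
Op 5: add_edge(H, D). Edges now: 5
Op 6: add_edge(H, A). Edges now: 6
Op 7: add_edge(B, D). Edges now: 7
Op 8: add_edge(B, F). Edges now: 8
Op 9: add_edge(E, F). Edges now: 9
Op 10: add_edge(B, C). Edges now: 10
Op 11: add_edge(D, A). Edges now: 11
Compute levels (Kahn BFS):
  sources (in-degree 0): E, G, H
  process E: level=0
    E->F: in-degree(F)=1, level(F)>=1
  process G: level=0
    G->B: in-degree(B)=0, level(B)=1, enqueue
    G->C: in-degree(C)=2, level(C)>=1
  process H: level=0
    H->A: in-degree(A)=2, level(A)>=1
    H->C: in-degree(C)=1, level(C)>=1
    H->D: in-degree(D)=1, level(D)>=1
  process B: level=1
    B->A: in-degree(A)=1, level(A)>=2
    B->C: in-degree(C)=0, level(C)=2, enqueue
    B->D: in-degree(D)=0, level(D)=2, enqueue
    B->F: in-degree(F)=0, level(F)=2, enqueue
  process C: level=2
  process D: level=2
    D->A: in-degree(A)=0, level(A)=3, enqueue
  process F: level=2
  process A: level=3
All levels: A:3, B:1, C:2, D:2, E:0, F:2, G:0, H:0

Answer: A:3, B:1, C:2, D:2, E:0, F:2, G:0, H:0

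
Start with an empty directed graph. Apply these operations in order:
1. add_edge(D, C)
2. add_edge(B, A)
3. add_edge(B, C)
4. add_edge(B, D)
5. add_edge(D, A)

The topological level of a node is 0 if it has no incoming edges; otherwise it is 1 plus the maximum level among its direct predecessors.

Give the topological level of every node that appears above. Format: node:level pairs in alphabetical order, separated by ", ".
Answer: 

Answer: A:2, B:0, C:2, D:1

Derivation:
Op 1: add_edge(D, C). Edges now: 1
Op 2: add_edge(B, A). Edges now: 2
Op 3: add_edge(B, C). Edges now: 3
Op 4: add_edge(B, D). Edges now: 4
Op 5: add_edge(D, A). Edges now: 5
Compute levels (Kahn BFS):
  sources (in-degree 0): B
  process B: level=0
    B->A: in-degree(A)=1, level(A)>=1
    B->C: in-degree(C)=1, level(C)>=1
    B->D: in-degree(D)=0, level(D)=1, enqueue
  process D: level=1
    D->A: in-degree(A)=0, level(A)=2, enqueue
    D->C: in-degree(C)=0, level(C)=2, enqueue
  process A: level=2
  process C: level=2
All levels: A:2, B:0, C:2, D:1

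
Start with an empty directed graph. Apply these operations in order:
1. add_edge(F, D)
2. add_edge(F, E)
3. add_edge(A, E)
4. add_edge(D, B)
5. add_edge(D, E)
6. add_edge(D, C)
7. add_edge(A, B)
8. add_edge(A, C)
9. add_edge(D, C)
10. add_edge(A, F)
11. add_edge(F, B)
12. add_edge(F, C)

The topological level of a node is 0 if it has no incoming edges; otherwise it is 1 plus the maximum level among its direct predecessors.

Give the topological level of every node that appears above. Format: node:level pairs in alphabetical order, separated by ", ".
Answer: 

Op 1: add_edge(F, D). Edges now: 1
Op 2: add_edge(F, E). Edges now: 2
Op 3: add_edge(A, E). Edges now: 3
Op 4: add_edge(D, B). Edges now: 4
Op 5: add_edge(D, E). Edges now: 5
Op 6: add_edge(D, C). Edges now: 6
Op 7: add_edge(A, B). Edges now: 7
Op 8: add_edge(A, C). Edges now: 8
Op 9: add_edge(D, C) (duplicate, no change). Edges now: 8
Op 10: add_edge(A, F). Edges now: 9
Op 11: add_edge(F, B). Edges now: 10
Op 12: add_edge(F, C). Edges now: 11
Compute levels (Kahn BFS):
  sources (in-degree 0): A
  process A: level=0
    A->B: in-degree(B)=2, level(B)>=1
    A->C: in-degree(C)=2, level(C)>=1
    A->E: in-degree(E)=2, level(E)>=1
    A->F: in-degree(F)=0, level(F)=1, enqueue
  process F: level=1
    F->B: in-degree(B)=1, level(B)>=2
    F->C: in-degree(C)=1, level(C)>=2
    F->D: in-degree(D)=0, level(D)=2, enqueue
    F->E: in-degree(E)=1, level(E)>=2
  process D: level=2
    D->B: in-degree(B)=0, level(B)=3, enqueue
    D->C: in-degree(C)=0, level(C)=3, enqueue
    D->E: in-degree(E)=0, level(E)=3, enqueue
  process B: level=3
  process C: level=3
  process E: level=3
All levels: A:0, B:3, C:3, D:2, E:3, F:1

Answer: A:0, B:3, C:3, D:2, E:3, F:1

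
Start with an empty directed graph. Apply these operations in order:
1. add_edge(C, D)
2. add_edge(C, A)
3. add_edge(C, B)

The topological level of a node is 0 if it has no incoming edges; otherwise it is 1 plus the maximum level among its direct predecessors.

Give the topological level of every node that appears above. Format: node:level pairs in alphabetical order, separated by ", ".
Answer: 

Answer: A:1, B:1, C:0, D:1

Derivation:
Op 1: add_edge(C, D). Edges now: 1
Op 2: add_edge(C, A). Edges now: 2
Op 3: add_edge(C, B). Edges now: 3
Compute levels (Kahn BFS):
  sources (in-degree 0): C
  process C: level=0
    C->A: in-degree(A)=0, level(A)=1, enqueue
    C->B: in-degree(B)=0, level(B)=1, enqueue
    C->D: in-degree(D)=0, level(D)=1, enqueue
  process A: level=1
  process B: level=1
  process D: level=1
All levels: A:1, B:1, C:0, D:1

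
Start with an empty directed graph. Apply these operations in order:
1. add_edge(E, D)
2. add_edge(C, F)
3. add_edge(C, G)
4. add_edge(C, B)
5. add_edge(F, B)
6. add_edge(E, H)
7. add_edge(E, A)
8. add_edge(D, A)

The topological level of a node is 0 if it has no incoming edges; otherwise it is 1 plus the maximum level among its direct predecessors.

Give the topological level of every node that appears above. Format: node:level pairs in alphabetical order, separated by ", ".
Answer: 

Op 1: add_edge(E, D). Edges now: 1
Op 2: add_edge(C, F). Edges now: 2
Op 3: add_edge(C, G). Edges now: 3
Op 4: add_edge(C, B). Edges now: 4
Op 5: add_edge(F, B). Edges now: 5
Op 6: add_edge(E, H). Edges now: 6
Op 7: add_edge(E, A). Edges now: 7
Op 8: add_edge(D, A). Edges now: 8
Compute levels (Kahn BFS):
  sources (in-degree 0): C, E
  process C: level=0
    C->B: in-degree(B)=1, level(B)>=1
    C->F: in-degree(F)=0, level(F)=1, enqueue
    C->G: in-degree(G)=0, level(G)=1, enqueue
  process E: level=0
    E->A: in-degree(A)=1, level(A)>=1
    E->D: in-degree(D)=0, level(D)=1, enqueue
    E->H: in-degree(H)=0, level(H)=1, enqueue
  process F: level=1
    F->B: in-degree(B)=0, level(B)=2, enqueue
  process G: level=1
  process D: level=1
    D->A: in-degree(A)=0, level(A)=2, enqueue
  process H: level=1
  process B: level=2
  process A: level=2
All levels: A:2, B:2, C:0, D:1, E:0, F:1, G:1, H:1

Answer: A:2, B:2, C:0, D:1, E:0, F:1, G:1, H:1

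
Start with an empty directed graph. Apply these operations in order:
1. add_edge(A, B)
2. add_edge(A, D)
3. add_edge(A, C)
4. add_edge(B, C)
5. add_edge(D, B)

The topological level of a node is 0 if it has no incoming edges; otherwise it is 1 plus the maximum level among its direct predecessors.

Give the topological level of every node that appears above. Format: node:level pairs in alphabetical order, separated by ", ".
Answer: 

Op 1: add_edge(A, B). Edges now: 1
Op 2: add_edge(A, D). Edges now: 2
Op 3: add_edge(A, C). Edges now: 3
Op 4: add_edge(B, C). Edges now: 4
Op 5: add_edge(D, B). Edges now: 5
Compute levels (Kahn BFS):
  sources (in-degree 0): A
  process A: level=0
    A->B: in-degree(B)=1, level(B)>=1
    A->C: in-degree(C)=1, level(C)>=1
    A->D: in-degree(D)=0, level(D)=1, enqueue
  process D: level=1
    D->B: in-degree(B)=0, level(B)=2, enqueue
  process B: level=2
    B->C: in-degree(C)=0, level(C)=3, enqueue
  process C: level=3
All levels: A:0, B:2, C:3, D:1

Answer: A:0, B:2, C:3, D:1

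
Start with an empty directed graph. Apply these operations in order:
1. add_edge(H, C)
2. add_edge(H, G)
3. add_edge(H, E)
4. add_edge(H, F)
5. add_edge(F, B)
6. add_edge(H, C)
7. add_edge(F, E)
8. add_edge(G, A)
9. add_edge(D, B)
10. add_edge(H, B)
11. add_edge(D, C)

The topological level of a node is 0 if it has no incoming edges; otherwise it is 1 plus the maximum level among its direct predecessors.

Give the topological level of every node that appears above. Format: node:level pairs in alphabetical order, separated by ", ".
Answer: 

Answer: A:2, B:2, C:1, D:0, E:2, F:1, G:1, H:0

Derivation:
Op 1: add_edge(H, C). Edges now: 1
Op 2: add_edge(H, G). Edges now: 2
Op 3: add_edge(H, E). Edges now: 3
Op 4: add_edge(H, F). Edges now: 4
Op 5: add_edge(F, B). Edges now: 5
Op 6: add_edge(H, C) (duplicate, no change). Edges now: 5
Op 7: add_edge(F, E). Edges now: 6
Op 8: add_edge(G, A). Edges now: 7
Op 9: add_edge(D, B). Edges now: 8
Op 10: add_edge(H, B). Edges now: 9
Op 11: add_edge(D, C). Edges now: 10
Compute levels (Kahn BFS):
  sources (in-degree 0): D, H
  process D: level=0
    D->B: in-degree(B)=2, level(B)>=1
    D->C: in-degree(C)=1, level(C)>=1
  process H: level=0
    H->B: in-degree(B)=1, level(B)>=1
    H->C: in-degree(C)=0, level(C)=1, enqueue
    H->E: in-degree(E)=1, level(E)>=1
    H->F: in-degree(F)=0, level(F)=1, enqueue
    H->G: in-degree(G)=0, level(G)=1, enqueue
  process C: level=1
  process F: level=1
    F->B: in-degree(B)=0, level(B)=2, enqueue
    F->E: in-degree(E)=0, level(E)=2, enqueue
  process G: level=1
    G->A: in-degree(A)=0, level(A)=2, enqueue
  process B: level=2
  process E: level=2
  process A: level=2
All levels: A:2, B:2, C:1, D:0, E:2, F:1, G:1, H:0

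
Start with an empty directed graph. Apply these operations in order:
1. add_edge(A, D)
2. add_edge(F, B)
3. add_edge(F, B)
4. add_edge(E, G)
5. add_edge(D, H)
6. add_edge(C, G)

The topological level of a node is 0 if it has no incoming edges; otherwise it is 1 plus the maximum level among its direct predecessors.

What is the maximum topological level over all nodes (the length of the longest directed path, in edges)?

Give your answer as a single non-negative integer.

Answer: 2

Derivation:
Op 1: add_edge(A, D). Edges now: 1
Op 2: add_edge(F, B). Edges now: 2
Op 3: add_edge(F, B) (duplicate, no change). Edges now: 2
Op 4: add_edge(E, G). Edges now: 3
Op 5: add_edge(D, H). Edges now: 4
Op 6: add_edge(C, G). Edges now: 5
Compute levels (Kahn BFS):
  sources (in-degree 0): A, C, E, F
  process A: level=0
    A->D: in-degree(D)=0, level(D)=1, enqueue
  process C: level=0
    C->G: in-degree(G)=1, level(G)>=1
  process E: level=0
    E->G: in-degree(G)=0, level(G)=1, enqueue
  process F: level=0
    F->B: in-degree(B)=0, level(B)=1, enqueue
  process D: level=1
    D->H: in-degree(H)=0, level(H)=2, enqueue
  process G: level=1
  process B: level=1
  process H: level=2
All levels: A:0, B:1, C:0, D:1, E:0, F:0, G:1, H:2
max level = 2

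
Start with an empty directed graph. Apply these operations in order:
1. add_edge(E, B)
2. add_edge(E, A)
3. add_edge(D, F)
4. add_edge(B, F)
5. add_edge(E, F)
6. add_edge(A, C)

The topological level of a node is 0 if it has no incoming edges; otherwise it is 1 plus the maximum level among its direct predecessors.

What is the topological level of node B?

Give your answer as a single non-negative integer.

Answer: 1

Derivation:
Op 1: add_edge(E, B). Edges now: 1
Op 2: add_edge(E, A). Edges now: 2
Op 3: add_edge(D, F). Edges now: 3
Op 4: add_edge(B, F). Edges now: 4
Op 5: add_edge(E, F). Edges now: 5
Op 6: add_edge(A, C). Edges now: 6
Compute levels (Kahn BFS):
  sources (in-degree 0): D, E
  process D: level=0
    D->F: in-degree(F)=2, level(F)>=1
  process E: level=0
    E->A: in-degree(A)=0, level(A)=1, enqueue
    E->B: in-degree(B)=0, level(B)=1, enqueue
    E->F: in-degree(F)=1, level(F)>=1
  process A: level=1
    A->C: in-degree(C)=0, level(C)=2, enqueue
  process B: level=1
    B->F: in-degree(F)=0, level(F)=2, enqueue
  process C: level=2
  process F: level=2
All levels: A:1, B:1, C:2, D:0, E:0, F:2
level(B) = 1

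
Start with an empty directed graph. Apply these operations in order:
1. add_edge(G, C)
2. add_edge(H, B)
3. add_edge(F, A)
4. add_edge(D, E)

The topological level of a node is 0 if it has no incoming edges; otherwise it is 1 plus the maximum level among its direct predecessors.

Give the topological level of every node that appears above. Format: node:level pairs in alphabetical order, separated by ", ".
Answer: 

Answer: A:1, B:1, C:1, D:0, E:1, F:0, G:0, H:0

Derivation:
Op 1: add_edge(G, C). Edges now: 1
Op 2: add_edge(H, B). Edges now: 2
Op 3: add_edge(F, A). Edges now: 3
Op 4: add_edge(D, E). Edges now: 4
Compute levels (Kahn BFS):
  sources (in-degree 0): D, F, G, H
  process D: level=0
    D->E: in-degree(E)=0, level(E)=1, enqueue
  process F: level=0
    F->A: in-degree(A)=0, level(A)=1, enqueue
  process G: level=0
    G->C: in-degree(C)=0, level(C)=1, enqueue
  process H: level=0
    H->B: in-degree(B)=0, level(B)=1, enqueue
  process E: level=1
  process A: level=1
  process C: level=1
  process B: level=1
All levels: A:1, B:1, C:1, D:0, E:1, F:0, G:0, H:0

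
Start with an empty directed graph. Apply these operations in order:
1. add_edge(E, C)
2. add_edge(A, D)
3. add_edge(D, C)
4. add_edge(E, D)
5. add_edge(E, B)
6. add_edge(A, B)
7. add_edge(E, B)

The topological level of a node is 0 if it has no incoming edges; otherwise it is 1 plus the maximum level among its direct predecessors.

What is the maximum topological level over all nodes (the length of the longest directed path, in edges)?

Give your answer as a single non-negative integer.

Op 1: add_edge(E, C). Edges now: 1
Op 2: add_edge(A, D). Edges now: 2
Op 3: add_edge(D, C). Edges now: 3
Op 4: add_edge(E, D). Edges now: 4
Op 5: add_edge(E, B). Edges now: 5
Op 6: add_edge(A, B). Edges now: 6
Op 7: add_edge(E, B) (duplicate, no change). Edges now: 6
Compute levels (Kahn BFS):
  sources (in-degree 0): A, E
  process A: level=0
    A->B: in-degree(B)=1, level(B)>=1
    A->D: in-degree(D)=1, level(D)>=1
  process E: level=0
    E->B: in-degree(B)=0, level(B)=1, enqueue
    E->C: in-degree(C)=1, level(C)>=1
    E->D: in-degree(D)=0, level(D)=1, enqueue
  process B: level=1
  process D: level=1
    D->C: in-degree(C)=0, level(C)=2, enqueue
  process C: level=2
All levels: A:0, B:1, C:2, D:1, E:0
max level = 2

Answer: 2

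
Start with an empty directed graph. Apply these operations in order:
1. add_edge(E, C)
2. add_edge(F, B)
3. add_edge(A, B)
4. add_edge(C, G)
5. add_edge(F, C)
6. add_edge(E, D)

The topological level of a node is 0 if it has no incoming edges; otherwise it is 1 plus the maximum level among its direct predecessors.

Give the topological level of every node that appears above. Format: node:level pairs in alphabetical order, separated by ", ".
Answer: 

Op 1: add_edge(E, C). Edges now: 1
Op 2: add_edge(F, B). Edges now: 2
Op 3: add_edge(A, B). Edges now: 3
Op 4: add_edge(C, G). Edges now: 4
Op 5: add_edge(F, C). Edges now: 5
Op 6: add_edge(E, D). Edges now: 6
Compute levels (Kahn BFS):
  sources (in-degree 0): A, E, F
  process A: level=0
    A->B: in-degree(B)=1, level(B)>=1
  process E: level=0
    E->C: in-degree(C)=1, level(C)>=1
    E->D: in-degree(D)=0, level(D)=1, enqueue
  process F: level=0
    F->B: in-degree(B)=0, level(B)=1, enqueue
    F->C: in-degree(C)=0, level(C)=1, enqueue
  process D: level=1
  process B: level=1
  process C: level=1
    C->G: in-degree(G)=0, level(G)=2, enqueue
  process G: level=2
All levels: A:0, B:1, C:1, D:1, E:0, F:0, G:2

Answer: A:0, B:1, C:1, D:1, E:0, F:0, G:2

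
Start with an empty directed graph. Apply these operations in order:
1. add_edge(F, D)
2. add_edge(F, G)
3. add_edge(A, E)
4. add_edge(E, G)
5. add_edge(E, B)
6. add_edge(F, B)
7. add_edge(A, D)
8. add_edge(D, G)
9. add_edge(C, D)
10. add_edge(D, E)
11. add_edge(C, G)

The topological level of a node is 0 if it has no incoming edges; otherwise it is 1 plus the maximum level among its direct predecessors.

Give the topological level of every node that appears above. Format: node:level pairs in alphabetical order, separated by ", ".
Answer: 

Op 1: add_edge(F, D). Edges now: 1
Op 2: add_edge(F, G). Edges now: 2
Op 3: add_edge(A, E). Edges now: 3
Op 4: add_edge(E, G). Edges now: 4
Op 5: add_edge(E, B). Edges now: 5
Op 6: add_edge(F, B). Edges now: 6
Op 7: add_edge(A, D). Edges now: 7
Op 8: add_edge(D, G). Edges now: 8
Op 9: add_edge(C, D). Edges now: 9
Op 10: add_edge(D, E). Edges now: 10
Op 11: add_edge(C, G). Edges now: 11
Compute levels (Kahn BFS):
  sources (in-degree 0): A, C, F
  process A: level=0
    A->D: in-degree(D)=2, level(D)>=1
    A->E: in-degree(E)=1, level(E)>=1
  process C: level=0
    C->D: in-degree(D)=1, level(D)>=1
    C->G: in-degree(G)=3, level(G)>=1
  process F: level=0
    F->B: in-degree(B)=1, level(B)>=1
    F->D: in-degree(D)=0, level(D)=1, enqueue
    F->G: in-degree(G)=2, level(G)>=1
  process D: level=1
    D->E: in-degree(E)=0, level(E)=2, enqueue
    D->G: in-degree(G)=1, level(G)>=2
  process E: level=2
    E->B: in-degree(B)=0, level(B)=3, enqueue
    E->G: in-degree(G)=0, level(G)=3, enqueue
  process B: level=3
  process G: level=3
All levels: A:0, B:3, C:0, D:1, E:2, F:0, G:3

Answer: A:0, B:3, C:0, D:1, E:2, F:0, G:3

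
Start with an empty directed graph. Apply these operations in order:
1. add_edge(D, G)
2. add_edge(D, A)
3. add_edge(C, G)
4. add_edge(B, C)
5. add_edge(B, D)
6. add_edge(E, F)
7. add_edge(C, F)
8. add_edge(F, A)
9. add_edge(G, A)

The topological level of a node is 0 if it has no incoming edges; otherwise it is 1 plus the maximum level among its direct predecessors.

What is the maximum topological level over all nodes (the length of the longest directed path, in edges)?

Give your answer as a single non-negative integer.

Answer: 3

Derivation:
Op 1: add_edge(D, G). Edges now: 1
Op 2: add_edge(D, A). Edges now: 2
Op 3: add_edge(C, G). Edges now: 3
Op 4: add_edge(B, C). Edges now: 4
Op 5: add_edge(B, D). Edges now: 5
Op 6: add_edge(E, F). Edges now: 6
Op 7: add_edge(C, F). Edges now: 7
Op 8: add_edge(F, A). Edges now: 8
Op 9: add_edge(G, A). Edges now: 9
Compute levels (Kahn BFS):
  sources (in-degree 0): B, E
  process B: level=0
    B->C: in-degree(C)=0, level(C)=1, enqueue
    B->D: in-degree(D)=0, level(D)=1, enqueue
  process E: level=0
    E->F: in-degree(F)=1, level(F)>=1
  process C: level=1
    C->F: in-degree(F)=0, level(F)=2, enqueue
    C->G: in-degree(G)=1, level(G)>=2
  process D: level=1
    D->A: in-degree(A)=2, level(A)>=2
    D->G: in-degree(G)=0, level(G)=2, enqueue
  process F: level=2
    F->A: in-degree(A)=1, level(A)>=3
  process G: level=2
    G->A: in-degree(A)=0, level(A)=3, enqueue
  process A: level=3
All levels: A:3, B:0, C:1, D:1, E:0, F:2, G:2
max level = 3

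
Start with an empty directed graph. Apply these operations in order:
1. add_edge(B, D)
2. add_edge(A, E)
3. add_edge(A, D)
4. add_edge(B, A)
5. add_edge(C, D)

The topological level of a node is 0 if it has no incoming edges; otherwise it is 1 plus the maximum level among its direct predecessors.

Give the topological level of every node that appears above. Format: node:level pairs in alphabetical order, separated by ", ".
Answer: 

Op 1: add_edge(B, D). Edges now: 1
Op 2: add_edge(A, E). Edges now: 2
Op 3: add_edge(A, D). Edges now: 3
Op 4: add_edge(B, A). Edges now: 4
Op 5: add_edge(C, D). Edges now: 5
Compute levels (Kahn BFS):
  sources (in-degree 0): B, C
  process B: level=0
    B->A: in-degree(A)=0, level(A)=1, enqueue
    B->D: in-degree(D)=2, level(D)>=1
  process C: level=0
    C->D: in-degree(D)=1, level(D)>=1
  process A: level=1
    A->D: in-degree(D)=0, level(D)=2, enqueue
    A->E: in-degree(E)=0, level(E)=2, enqueue
  process D: level=2
  process E: level=2
All levels: A:1, B:0, C:0, D:2, E:2

Answer: A:1, B:0, C:0, D:2, E:2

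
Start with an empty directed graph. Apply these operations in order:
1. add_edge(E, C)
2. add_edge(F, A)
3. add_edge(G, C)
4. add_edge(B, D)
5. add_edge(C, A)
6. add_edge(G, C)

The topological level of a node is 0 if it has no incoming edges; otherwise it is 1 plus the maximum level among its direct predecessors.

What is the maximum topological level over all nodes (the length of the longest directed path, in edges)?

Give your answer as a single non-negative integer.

Answer: 2

Derivation:
Op 1: add_edge(E, C). Edges now: 1
Op 2: add_edge(F, A). Edges now: 2
Op 3: add_edge(G, C). Edges now: 3
Op 4: add_edge(B, D). Edges now: 4
Op 5: add_edge(C, A). Edges now: 5
Op 6: add_edge(G, C) (duplicate, no change). Edges now: 5
Compute levels (Kahn BFS):
  sources (in-degree 0): B, E, F, G
  process B: level=0
    B->D: in-degree(D)=0, level(D)=1, enqueue
  process E: level=0
    E->C: in-degree(C)=1, level(C)>=1
  process F: level=0
    F->A: in-degree(A)=1, level(A)>=1
  process G: level=0
    G->C: in-degree(C)=0, level(C)=1, enqueue
  process D: level=1
  process C: level=1
    C->A: in-degree(A)=0, level(A)=2, enqueue
  process A: level=2
All levels: A:2, B:0, C:1, D:1, E:0, F:0, G:0
max level = 2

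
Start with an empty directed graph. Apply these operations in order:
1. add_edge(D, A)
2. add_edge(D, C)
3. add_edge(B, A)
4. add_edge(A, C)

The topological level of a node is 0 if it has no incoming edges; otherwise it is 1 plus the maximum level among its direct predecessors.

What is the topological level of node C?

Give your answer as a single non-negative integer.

Answer: 2

Derivation:
Op 1: add_edge(D, A). Edges now: 1
Op 2: add_edge(D, C). Edges now: 2
Op 3: add_edge(B, A). Edges now: 3
Op 4: add_edge(A, C). Edges now: 4
Compute levels (Kahn BFS):
  sources (in-degree 0): B, D
  process B: level=0
    B->A: in-degree(A)=1, level(A)>=1
  process D: level=0
    D->A: in-degree(A)=0, level(A)=1, enqueue
    D->C: in-degree(C)=1, level(C)>=1
  process A: level=1
    A->C: in-degree(C)=0, level(C)=2, enqueue
  process C: level=2
All levels: A:1, B:0, C:2, D:0
level(C) = 2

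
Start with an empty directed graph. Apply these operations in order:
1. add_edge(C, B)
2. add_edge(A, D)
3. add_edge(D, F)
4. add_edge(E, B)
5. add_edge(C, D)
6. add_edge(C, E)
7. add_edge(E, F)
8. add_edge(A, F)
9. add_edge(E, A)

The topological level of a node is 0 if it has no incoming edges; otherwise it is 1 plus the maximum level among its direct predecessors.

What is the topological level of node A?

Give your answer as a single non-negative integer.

Answer: 2

Derivation:
Op 1: add_edge(C, B). Edges now: 1
Op 2: add_edge(A, D). Edges now: 2
Op 3: add_edge(D, F). Edges now: 3
Op 4: add_edge(E, B). Edges now: 4
Op 5: add_edge(C, D). Edges now: 5
Op 6: add_edge(C, E). Edges now: 6
Op 7: add_edge(E, F). Edges now: 7
Op 8: add_edge(A, F). Edges now: 8
Op 9: add_edge(E, A). Edges now: 9
Compute levels (Kahn BFS):
  sources (in-degree 0): C
  process C: level=0
    C->B: in-degree(B)=1, level(B)>=1
    C->D: in-degree(D)=1, level(D)>=1
    C->E: in-degree(E)=0, level(E)=1, enqueue
  process E: level=1
    E->A: in-degree(A)=0, level(A)=2, enqueue
    E->B: in-degree(B)=0, level(B)=2, enqueue
    E->F: in-degree(F)=2, level(F)>=2
  process A: level=2
    A->D: in-degree(D)=0, level(D)=3, enqueue
    A->F: in-degree(F)=1, level(F)>=3
  process B: level=2
  process D: level=3
    D->F: in-degree(F)=0, level(F)=4, enqueue
  process F: level=4
All levels: A:2, B:2, C:0, D:3, E:1, F:4
level(A) = 2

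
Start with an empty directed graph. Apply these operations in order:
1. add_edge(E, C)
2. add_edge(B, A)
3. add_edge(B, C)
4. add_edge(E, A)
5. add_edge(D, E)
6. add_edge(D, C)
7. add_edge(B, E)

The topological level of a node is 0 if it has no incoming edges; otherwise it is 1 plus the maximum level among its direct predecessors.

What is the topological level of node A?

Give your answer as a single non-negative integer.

Answer: 2

Derivation:
Op 1: add_edge(E, C). Edges now: 1
Op 2: add_edge(B, A). Edges now: 2
Op 3: add_edge(B, C). Edges now: 3
Op 4: add_edge(E, A). Edges now: 4
Op 5: add_edge(D, E). Edges now: 5
Op 6: add_edge(D, C). Edges now: 6
Op 7: add_edge(B, E). Edges now: 7
Compute levels (Kahn BFS):
  sources (in-degree 0): B, D
  process B: level=0
    B->A: in-degree(A)=1, level(A)>=1
    B->C: in-degree(C)=2, level(C)>=1
    B->E: in-degree(E)=1, level(E)>=1
  process D: level=0
    D->C: in-degree(C)=1, level(C)>=1
    D->E: in-degree(E)=0, level(E)=1, enqueue
  process E: level=1
    E->A: in-degree(A)=0, level(A)=2, enqueue
    E->C: in-degree(C)=0, level(C)=2, enqueue
  process A: level=2
  process C: level=2
All levels: A:2, B:0, C:2, D:0, E:1
level(A) = 2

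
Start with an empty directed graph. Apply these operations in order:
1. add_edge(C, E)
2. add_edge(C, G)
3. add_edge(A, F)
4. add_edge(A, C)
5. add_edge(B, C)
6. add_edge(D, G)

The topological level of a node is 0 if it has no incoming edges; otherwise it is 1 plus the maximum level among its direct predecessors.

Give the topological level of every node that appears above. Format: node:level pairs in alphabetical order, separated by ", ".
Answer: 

Answer: A:0, B:0, C:1, D:0, E:2, F:1, G:2

Derivation:
Op 1: add_edge(C, E). Edges now: 1
Op 2: add_edge(C, G). Edges now: 2
Op 3: add_edge(A, F). Edges now: 3
Op 4: add_edge(A, C). Edges now: 4
Op 5: add_edge(B, C). Edges now: 5
Op 6: add_edge(D, G). Edges now: 6
Compute levels (Kahn BFS):
  sources (in-degree 0): A, B, D
  process A: level=0
    A->C: in-degree(C)=1, level(C)>=1
    A->F: in-degree(F)=0, level(F)=1, enqueue
  process B: level=0
    B->C: in-degree(C)=0, level(C)=1, enqueue
  process D: level=0
    D->G: in-degree(G)=1, level(G)>=1
  process F: level=1
  process C: level=1
    C->E: in-degree(E)=0, level(E)=2, enqueue
    C->G: in-degree(G)=0, level(G)=2, enqueue
  process E: level=2
  process G: level=2
All levels: A:0, B:0, C:1, D:0, E:2, F:1, G:2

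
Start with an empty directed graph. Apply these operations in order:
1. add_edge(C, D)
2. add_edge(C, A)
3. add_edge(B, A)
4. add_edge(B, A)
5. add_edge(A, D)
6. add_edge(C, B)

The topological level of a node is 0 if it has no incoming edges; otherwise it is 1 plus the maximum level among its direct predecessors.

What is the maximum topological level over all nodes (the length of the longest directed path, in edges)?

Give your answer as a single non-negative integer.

Answer: 3

Derivation:
Op 1: add_edge(C, D). Edges now: 1
Op 2: add_edge(C, A). Edges now: 2
Op 3: add_edge(B, A). Edges now: 3
Op 4: add_edge(B, A) (duplicate, no change). Edges now: 3
Op 5: add_edge(A, D). Edges now: 4
Op 6: add_edge(C, B). Edges now: 5
Compute levels (Kahn BFS):
  sources (in-degree 0): C
  process C: level=0
    C->A: in-degree(A)=1, level(A)>=1
    C->B: in-degree(B)=0, level(B)=1, enqueue
    C->D: in-degree(D)=1, level(D)>=1
  process B: level=1
    B->A: in-degree(A)=0, level(A)=2, enqueue
  process A: level=2
    A->D: in-degree(D)=0, level(D)=3, enqueue
  process D: level=3
All levels: A:2, B:1, C:0, D:3
max level = 3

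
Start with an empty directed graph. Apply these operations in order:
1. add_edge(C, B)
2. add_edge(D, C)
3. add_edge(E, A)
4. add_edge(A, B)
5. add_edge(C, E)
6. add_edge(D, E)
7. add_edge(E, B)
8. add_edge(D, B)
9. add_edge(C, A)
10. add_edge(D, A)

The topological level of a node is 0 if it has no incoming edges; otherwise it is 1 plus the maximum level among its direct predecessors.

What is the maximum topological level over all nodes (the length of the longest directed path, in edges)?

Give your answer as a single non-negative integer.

Op 1: add_edge(C, B). Edges now: 1
Op 2: add_edge(D, C). Edges now: 2
Op 3: add_edge(E, A). Edges now: 3
Op 4: add_edge(A, B). Edges now: 4
Op 5: add_edge(C, E). Edges now: 5
Op 6: add_edge(D, E). Edges now: 6
Op 7: add_edge(E, B). Edges now: 7
Op 8: add_edge(D, B). Edges now: 8
Op 9: add_edge(C, A). Edges now: 9
Op 10: add_edge(D, A). Edges now: 10
Compute levels (Kahn BFS):
  sources (in-degree 0): D
  process D: level=0
    D->A: in-degree(A)=2, level(A)>=1
    D->B: in-degree(B)=3, level(B)>=1
    D->C: in-degree(C)=0, level(C)=1, enqueue
    D->E: in-degree(E)=1, level(E)>=1
  process C: level=1
    C->A: in-degree(A)=1, level(A)>=2
    C->B: in-degree(B)=2, level(B)>=2
    C->E: in-degree(E)=0, level(E)=2, enqueue
  process E: level=2
    E->A: in-degree(A)=0, level(A)=3, enqueue
    E->B: in-degree(B)=1, level(B)>=3
  process A: level=3
    A->B: in-degree(B)=0, level(B)=4, enqueue
  process B: level=4
All levels: A:3, B:4, C:1, D:0, E:2
max level = 4

Answer: 4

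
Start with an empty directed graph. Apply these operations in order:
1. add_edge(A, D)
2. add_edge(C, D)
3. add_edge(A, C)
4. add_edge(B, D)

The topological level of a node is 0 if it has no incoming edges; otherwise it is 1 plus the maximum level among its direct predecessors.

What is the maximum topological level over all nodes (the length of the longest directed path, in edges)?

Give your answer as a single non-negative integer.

Op 1: add_edge(A, D). Edges now: 1
Op 2: add_edge(C, D). Edges now: 2
Op 3: add_edge(A, C). Edges now: 3
Op 4: add_edge(B, D). Edges now: 4
Compute levels (Kahn BFS):
  sources (in-degree 0): A, B
  process A: level=0
    A->C: in-degree(C)=0, level(C)=1, enqueue
    A->D: in-degree(D)=2, level(D)>=1
  process B: level=0
    B->D: in-degree(D)=1, level(D)>=1
  process C: level=1
    C->D: in-degree(D)=0, level(D)=2, enqueue
  process D: level=2
All levels: A:0, B:0, C:1, D:2
max level = 2

Answer: 2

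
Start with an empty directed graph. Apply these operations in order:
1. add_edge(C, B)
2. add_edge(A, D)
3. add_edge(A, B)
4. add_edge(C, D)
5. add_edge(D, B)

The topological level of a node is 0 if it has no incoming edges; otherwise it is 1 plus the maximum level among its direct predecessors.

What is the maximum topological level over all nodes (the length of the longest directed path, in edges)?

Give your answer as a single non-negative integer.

Op 1: add_edge(C, B). Edges now: 1
Op 2: add_edge(A, D). Edges now: 2
Op 3: add_edge(A, B). Edges now: 3
Op 4: add_edge(C, D). Edges now: 4
Op 5: add_edge(D, B). Edges now: 5
Compute levels (Kahn BFS):
  sources (in-degree 0): A, C
  process A: level=0
    A->B: in-degree(B)=2, level(B)>=1
    A->D: in-degree(D)=1, level(D)>=1
  process C: level=0
    C->B: in-degree(B)=1, level(B)>=1
    C->D: in-degree(D)=0, level(D)=1, enqueue
  process D: level=1
    D->B: in-degree(B)=0, level(B)=2, enqueue
  process B: level=2
All levels: A:0, B:2, C:0, D:1
max level = 2

Answer: 2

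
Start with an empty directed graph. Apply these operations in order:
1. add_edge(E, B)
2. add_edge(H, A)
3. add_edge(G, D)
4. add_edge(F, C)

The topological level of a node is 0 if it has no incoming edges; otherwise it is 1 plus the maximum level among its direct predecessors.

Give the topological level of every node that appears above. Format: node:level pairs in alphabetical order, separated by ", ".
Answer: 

Answer: A:1, B:1, C:1, D:1, E:0, F:0, G:0, H:0

Derivation:
Op 1: add_edge(E, B). Edges now: 1
Op 2: add_edge(H, A). Edges now: 2
Op 3: add_edge(G, D). Edges now: 3
Op 4: add_edge(F, C). Edges now: 4
Compute levels (Kahn BFS):
  sources (in-degree 0): E, F, G, H
  process E: level=0
    E->B: in-degree(B)=0, level(B)=1, enqueue
  process F: level=0
    F->C: in-degree(C)=0, level(C)=1, enqueue
  process G: level=0
    G->D: in-degree(D)=0, level(D)=1, enqueue
  process H: level=0
    H->A: in-degree(A)=0, level(A)=1, enqueue
  process B: level=1
  process C: level=1
  process D: level=1
  process A: level=1
All levels: A:1, B:1, C:1, D:1, E:0, F:0, G:0, H:0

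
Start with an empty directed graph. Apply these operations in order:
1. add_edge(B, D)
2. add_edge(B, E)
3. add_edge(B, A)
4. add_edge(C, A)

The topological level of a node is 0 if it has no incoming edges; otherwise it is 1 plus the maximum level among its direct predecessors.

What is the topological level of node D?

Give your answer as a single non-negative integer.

Op 1: add_edge(B, D). Edges now: 1
Op 2: add_edge(B, E). Edges now: 2
Op 3: add_edge(B, A). Edges now: 3
Op 4: add_edge(C, A). Edges now: 4
Compute levels (Kahn BFS):
  sources (in-degree 0): B, C
  process B: level=0
    B->A: in-degree(A)=1, level(A)>=1
    B->D: in-degree(D)=0, level(D)=1, enqueue
    B->E: in-degree(E)=0, level(E)=1, enqueue
  process C: level=0
    C->A: in-degree(A)=0, level(A)=1, enqueue
  process D: level=1
  process E: level=1
  process A: level=1
All levels: A:1, B:0, C:0, D:1, E:1
level(D) = 1

Answer: 1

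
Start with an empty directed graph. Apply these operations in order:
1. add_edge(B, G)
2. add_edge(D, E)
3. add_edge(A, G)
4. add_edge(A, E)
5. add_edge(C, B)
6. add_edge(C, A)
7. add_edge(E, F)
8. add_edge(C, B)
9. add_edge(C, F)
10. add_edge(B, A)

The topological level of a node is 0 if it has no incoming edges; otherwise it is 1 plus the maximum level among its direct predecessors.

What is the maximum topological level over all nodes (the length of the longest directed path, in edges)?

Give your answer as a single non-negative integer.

Answer: 4

Derivation:
Op 1: add_edge(B, G). Edges now: 1
Op 2: add_edge(D, E). Edges now: 2
Op 3: add_edge(A, G). Edges now: 3
Op 4: add_edge(A, E). Edges now: 4
Op 5: add_edge(C, B). Edges now: 5
Op 6: add_edge(C, A). Edges now: 6
Op 7: add_edge(E, F). Edges now: 7
Op 8: add_edge(C, B) (duplicate, no change). Edges now: 7
Op 9: add_edge(C, F). Edges now: 8
Op 10: add_edge(B, A). Edges now: 9
Compute levels (Kahn BFS):
  sources (in-degree 0): C, D
  process C: level=0
    C->A: in-degree(A)=1, level(A)>=1
    C->B: in-degree(B)=0, level(B)=1, enqueue
    C->F: in-degree(F)=1, level(F)>=1
  process D: level=0
    D->E: in-degree(E)=1, level(E)>=1
  process B: level=1
    B->A: in-degree(A)=0, level(A)=2, enqueue
    B->G: in-degree(G)=1, level(G)>=2
  process A: level=2
    A->E: in-degree(E)=0, level(E)=3, enqueue
    A->G: in-degree(G)=0, level(G)=3, enqueue
  process E: level=3
    E->F: in-degree(F)=0, level(F)=4, enqueue
  process G: level=3
  process F: level=4
All levels: A:2, B:1, C:0, D:0, E:3, F:4, G:3
max level = 4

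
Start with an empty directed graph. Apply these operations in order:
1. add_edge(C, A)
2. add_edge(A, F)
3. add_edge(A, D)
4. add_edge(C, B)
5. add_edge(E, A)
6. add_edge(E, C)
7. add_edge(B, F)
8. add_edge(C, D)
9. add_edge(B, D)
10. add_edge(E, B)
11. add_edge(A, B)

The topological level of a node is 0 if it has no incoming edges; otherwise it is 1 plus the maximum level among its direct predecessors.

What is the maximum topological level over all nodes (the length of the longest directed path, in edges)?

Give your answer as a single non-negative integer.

Answer: 4

Derivation:
Op 1: add_edge(C, A). Edges now: 1
Op 2: add_edge(A, F). Edges now: 2
Op 3: add_edge(A, D). Edges now: 3
Op 4: add_edge(C, B). Edges now: 4
Op 5: add_edge(E, A). Edges now: 5
Op 6: add_edge(E, C). Edges now: 6
Op 7: add_edge(B, F). Edges now: 7
Op 8: add_edge(C, D). Edges now: 8
Op 9: add_edge(B, D). Edges now: 9
Op 10: add_edge(E, B). Edges now: 10
Op 11: add_edge(A, B). Edges now: 11
Compute levels (Kahn BFS):
  sources (in-degree 0): E
  process E: level=0
    E->A: in-degree(A)=1, level(A)>=1
    E->B: in-degree(B)=2, level(B)>=1
    E->C: in-degree(C)=0, level(C)=1, enqueue
  process C: level=1
    C->A: in-degree(A)=0, level(A)=2, enqueue
    C->B: in-degree(B)=1, level(B)>=2
    C->D: in-degree(D)=2, level(D)>=2
  process A: level=2
    A->B: in-degree(B)=0, level(B)=3, enqueue
    A->D: in-degree(D)=1, level(D)>=3
    A->F: in-degree(F)=1, level(F)>=3
  process B: level=3
    B->D: in-degree(D)=0, level(D)=4, enqueue
    B->F: in-degree(F)=0, level(F)=4, enqueue
  process D: level=4
  process F: level=4
All levels: A:2, B:3, C:1, D:4, E:0, F:4
max level = 4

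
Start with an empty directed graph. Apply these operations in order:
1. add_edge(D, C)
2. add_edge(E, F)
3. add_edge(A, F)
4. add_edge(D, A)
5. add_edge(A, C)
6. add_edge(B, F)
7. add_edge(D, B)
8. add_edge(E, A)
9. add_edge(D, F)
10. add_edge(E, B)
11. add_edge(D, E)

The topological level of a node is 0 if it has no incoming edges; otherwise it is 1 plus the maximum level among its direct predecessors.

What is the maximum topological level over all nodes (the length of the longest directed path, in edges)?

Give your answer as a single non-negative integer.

Answer: 3

Derivation:
Op 1: add_edge(D, C). Edges now: 1
Op 2: add_edge(E, F). Edges now: 2
Op 3: add_edge(A, F). Edges now: 3
Op 4: add_edge(D, A). Edges now: 4
Op 5: add_edge(A, C). Edges now: 5
Op 6: add_edge(B, F). Edges now: 6
Op 7: add_edge(D, B). Edges now: 7
Op 8: add_edge(E, A). Edges now: 8
Op 9: add_edge(D, F). Edges now: 9
Op 10: add_edge(E, B). Edges now: 10
Op 11: add_edge(D, E). Edges now: 11
Compute levels (Kahn BFS):
  sources (in-degree 0): D
  process D: level=0
    D->A: in-degree(A)=1, level(A)>=1
    D->B: in-degree(B)=1, level(B)>=1
    D->C: in-degree(C)=1, level(C)>=1
    D->E: in-degree(E)=0, level(E)=1, enqueue
    D->F: in-degree(F)=3, level(F)>=1
  process E: level=1
    E->A: in-degree(A)=0, level(A)=2, enqueue
    E->B: in-degree(B)=0, level(B)=2, enqueue
    E->F: in-degree(F)=2, level(F)>=2
  process A: level=2
    A->C: in-degree(C)=0, level(C)=3, enqueue
    A->F: in-degree(F)=1, level(F)>=3
  process B: level=2
    B->F: in-degree(F)=0, level(F)=3, enqueue
  process C: level=3
  process F: level=3
All levels: A:2, B:2, C:3, D:0, E:1, F:3
max level = 3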